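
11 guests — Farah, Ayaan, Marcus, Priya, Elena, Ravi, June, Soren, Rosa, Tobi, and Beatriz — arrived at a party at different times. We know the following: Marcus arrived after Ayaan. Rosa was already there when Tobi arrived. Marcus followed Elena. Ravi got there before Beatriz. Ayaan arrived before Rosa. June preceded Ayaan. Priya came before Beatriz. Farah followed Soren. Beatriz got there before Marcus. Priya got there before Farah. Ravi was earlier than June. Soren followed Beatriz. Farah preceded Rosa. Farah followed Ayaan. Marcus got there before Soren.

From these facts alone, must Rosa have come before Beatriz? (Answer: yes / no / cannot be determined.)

no

Tracing the constraints gives Beatriz → Soren → Farah → Rosa, so Beatriz must come before Rosa.
That means Rosa cannot be before Beatriz.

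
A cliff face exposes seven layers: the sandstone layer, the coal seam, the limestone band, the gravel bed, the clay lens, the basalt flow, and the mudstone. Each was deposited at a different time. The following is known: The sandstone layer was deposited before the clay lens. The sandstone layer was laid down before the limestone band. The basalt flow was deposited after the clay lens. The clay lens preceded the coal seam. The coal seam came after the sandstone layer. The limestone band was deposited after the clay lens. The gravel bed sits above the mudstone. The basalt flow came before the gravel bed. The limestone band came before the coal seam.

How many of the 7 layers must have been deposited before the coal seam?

3

Directly stated before the coal seam: the clay lens, the limestone band, and the sandstone layer.
That's the clay lens, the limestone band, and the sandstone layer — 3 in all.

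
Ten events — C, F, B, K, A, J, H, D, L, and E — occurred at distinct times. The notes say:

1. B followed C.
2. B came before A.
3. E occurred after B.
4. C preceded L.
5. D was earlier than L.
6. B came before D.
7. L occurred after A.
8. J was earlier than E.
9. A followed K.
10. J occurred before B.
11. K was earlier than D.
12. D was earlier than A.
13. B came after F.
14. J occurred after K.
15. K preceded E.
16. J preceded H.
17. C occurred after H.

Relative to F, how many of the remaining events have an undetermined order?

4

Forced after F: A, B, D, E, and L.
That leaves C, H, J, and K with no forced order relative to F — 4.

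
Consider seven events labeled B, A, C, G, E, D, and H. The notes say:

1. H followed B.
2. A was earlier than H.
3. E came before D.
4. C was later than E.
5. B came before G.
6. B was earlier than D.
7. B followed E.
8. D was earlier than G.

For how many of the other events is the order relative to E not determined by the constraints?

1

Forced after E: B, C, D, G, and H.
That leaves A with no forced order relative to E — 1.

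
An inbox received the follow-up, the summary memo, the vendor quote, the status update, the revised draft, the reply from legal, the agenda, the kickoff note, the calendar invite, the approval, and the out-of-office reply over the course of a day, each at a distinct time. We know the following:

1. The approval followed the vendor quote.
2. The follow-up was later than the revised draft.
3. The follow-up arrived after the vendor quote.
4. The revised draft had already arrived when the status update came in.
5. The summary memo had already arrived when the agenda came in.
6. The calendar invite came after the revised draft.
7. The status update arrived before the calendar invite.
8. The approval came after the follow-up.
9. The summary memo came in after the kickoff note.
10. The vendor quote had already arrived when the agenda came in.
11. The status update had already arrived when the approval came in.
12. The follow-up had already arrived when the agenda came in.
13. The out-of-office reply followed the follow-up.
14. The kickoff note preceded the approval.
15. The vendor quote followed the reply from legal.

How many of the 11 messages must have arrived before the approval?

Directly stated before the approval: the follow-up, the kickoff note, the status update, and the vendor quote.
The reply from legal reaches the approval via the reply from legal → the vendor quote → the approval.
The revised draft reaches the approval via the revised draft → the follow-up → the approval.
That's the follow-up, the kickoff note, the reply from legal, the revised draft, the status update, and the vendor quote — 6 in all.

6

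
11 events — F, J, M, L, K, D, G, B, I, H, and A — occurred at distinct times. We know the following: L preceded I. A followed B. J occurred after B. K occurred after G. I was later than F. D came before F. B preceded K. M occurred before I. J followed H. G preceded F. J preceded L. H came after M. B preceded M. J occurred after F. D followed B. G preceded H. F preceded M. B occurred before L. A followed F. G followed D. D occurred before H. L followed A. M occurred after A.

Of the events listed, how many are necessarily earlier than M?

5

Directly stated before M: A, B, and F.
D reaches M via D → F → M.
G reaches M via G → F → M.
No chain forces L (or any of the others) ahead of M.
That's A, B, D, F, and G — 5 in all.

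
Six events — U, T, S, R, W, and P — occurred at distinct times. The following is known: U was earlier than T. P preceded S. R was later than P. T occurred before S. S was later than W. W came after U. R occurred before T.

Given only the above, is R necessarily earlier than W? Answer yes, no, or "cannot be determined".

cannot be determined

No chain of stated constraints runs from R to W, and none runs from W to R either.
So the relative order of R and W is not fixed by the given facts.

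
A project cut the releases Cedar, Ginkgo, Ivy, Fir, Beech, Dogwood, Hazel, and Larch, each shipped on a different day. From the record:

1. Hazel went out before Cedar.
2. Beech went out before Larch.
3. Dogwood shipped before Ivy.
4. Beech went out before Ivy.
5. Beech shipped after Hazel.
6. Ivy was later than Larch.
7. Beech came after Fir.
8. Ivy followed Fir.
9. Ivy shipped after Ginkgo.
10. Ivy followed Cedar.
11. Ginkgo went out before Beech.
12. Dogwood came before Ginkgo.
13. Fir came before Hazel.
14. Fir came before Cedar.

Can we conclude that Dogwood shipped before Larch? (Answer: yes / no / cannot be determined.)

Chain the constraints: Dogwood → Ginkgo → Beech → Larch. Each link is directly stated, so Dogwood comes before Larch.

yes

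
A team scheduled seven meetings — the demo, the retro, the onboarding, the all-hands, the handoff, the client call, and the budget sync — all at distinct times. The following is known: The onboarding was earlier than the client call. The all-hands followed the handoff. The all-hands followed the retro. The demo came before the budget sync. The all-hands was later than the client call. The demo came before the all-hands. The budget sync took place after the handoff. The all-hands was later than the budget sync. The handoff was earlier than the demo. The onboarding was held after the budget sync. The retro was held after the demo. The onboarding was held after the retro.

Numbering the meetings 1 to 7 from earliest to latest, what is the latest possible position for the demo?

The demo must come before the all-hands, the budget sync, the client call, the onboarding, and the retro — 5 meetings forced after it.
Everything else can be placed before the demo in some valid order, so the demo can sit as late as position 7 − 5 = 2.

2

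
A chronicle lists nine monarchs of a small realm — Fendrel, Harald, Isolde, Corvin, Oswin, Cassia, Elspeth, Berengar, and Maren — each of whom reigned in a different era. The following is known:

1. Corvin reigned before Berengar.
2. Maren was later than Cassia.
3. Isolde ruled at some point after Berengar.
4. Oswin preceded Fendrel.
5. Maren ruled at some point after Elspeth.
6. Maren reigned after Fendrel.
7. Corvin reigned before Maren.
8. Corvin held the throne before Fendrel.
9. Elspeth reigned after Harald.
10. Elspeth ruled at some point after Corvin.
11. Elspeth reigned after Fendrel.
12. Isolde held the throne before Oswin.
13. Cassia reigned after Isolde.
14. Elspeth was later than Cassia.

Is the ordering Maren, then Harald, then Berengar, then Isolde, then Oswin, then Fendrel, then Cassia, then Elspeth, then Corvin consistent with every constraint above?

The constraints require Elspeth before Maren, but in the proposed sequence Maren appears ahead of Elspeth. That one violation is enough.

no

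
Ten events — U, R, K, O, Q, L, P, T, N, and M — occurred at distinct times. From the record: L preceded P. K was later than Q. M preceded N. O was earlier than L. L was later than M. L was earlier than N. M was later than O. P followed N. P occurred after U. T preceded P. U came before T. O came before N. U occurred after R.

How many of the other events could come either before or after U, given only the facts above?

Forced before U: R; forced after U: P and T.
That leaves K, L, M, N, O, and Q with no forced order relative to U — 6.

6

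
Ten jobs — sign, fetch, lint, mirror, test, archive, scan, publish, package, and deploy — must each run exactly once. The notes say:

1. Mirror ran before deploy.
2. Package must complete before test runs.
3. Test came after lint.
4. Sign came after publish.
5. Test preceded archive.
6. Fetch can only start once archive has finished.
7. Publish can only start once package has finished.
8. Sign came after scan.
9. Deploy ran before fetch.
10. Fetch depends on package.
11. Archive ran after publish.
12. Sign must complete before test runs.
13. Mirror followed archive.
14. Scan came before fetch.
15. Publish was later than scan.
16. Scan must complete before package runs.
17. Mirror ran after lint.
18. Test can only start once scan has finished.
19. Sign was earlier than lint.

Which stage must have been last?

fetch

Every other stage has a chain of constraints placing it before fetch, so fetch is last.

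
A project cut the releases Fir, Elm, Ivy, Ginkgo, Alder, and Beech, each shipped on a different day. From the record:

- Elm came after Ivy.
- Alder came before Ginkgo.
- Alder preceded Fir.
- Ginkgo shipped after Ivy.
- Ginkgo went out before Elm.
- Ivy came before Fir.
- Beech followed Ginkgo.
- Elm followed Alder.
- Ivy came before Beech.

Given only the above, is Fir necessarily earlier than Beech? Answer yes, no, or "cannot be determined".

cannot be determined

No chain of stated constraints runs from Fir to Beech, and none runs from Beech to Fir either.
So the relative order of Fir and Beech is not fixed by the given facts.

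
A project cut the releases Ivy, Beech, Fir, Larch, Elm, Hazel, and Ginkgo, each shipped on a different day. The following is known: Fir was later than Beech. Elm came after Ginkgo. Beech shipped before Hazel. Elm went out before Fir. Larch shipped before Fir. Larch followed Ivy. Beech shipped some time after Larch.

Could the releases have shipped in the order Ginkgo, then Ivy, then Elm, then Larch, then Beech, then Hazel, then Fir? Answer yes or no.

yes

Check each stated constraint against the proposed order — e.g. Larch is ahead of Fir; Elm is ahead of Fir. Every pair is in the required order; nothing is violated.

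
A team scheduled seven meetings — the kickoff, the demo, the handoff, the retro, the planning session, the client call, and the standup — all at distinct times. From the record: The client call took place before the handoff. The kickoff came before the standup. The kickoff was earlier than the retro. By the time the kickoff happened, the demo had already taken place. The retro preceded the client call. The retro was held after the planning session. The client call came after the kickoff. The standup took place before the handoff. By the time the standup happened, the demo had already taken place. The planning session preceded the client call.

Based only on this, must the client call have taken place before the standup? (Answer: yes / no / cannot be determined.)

cannot be determined

No chain of stated constraints runs from the client call to the standup, and none runs from the standup to the client call either.
So the relative order of the client call and the standup is not fixed by the given facts.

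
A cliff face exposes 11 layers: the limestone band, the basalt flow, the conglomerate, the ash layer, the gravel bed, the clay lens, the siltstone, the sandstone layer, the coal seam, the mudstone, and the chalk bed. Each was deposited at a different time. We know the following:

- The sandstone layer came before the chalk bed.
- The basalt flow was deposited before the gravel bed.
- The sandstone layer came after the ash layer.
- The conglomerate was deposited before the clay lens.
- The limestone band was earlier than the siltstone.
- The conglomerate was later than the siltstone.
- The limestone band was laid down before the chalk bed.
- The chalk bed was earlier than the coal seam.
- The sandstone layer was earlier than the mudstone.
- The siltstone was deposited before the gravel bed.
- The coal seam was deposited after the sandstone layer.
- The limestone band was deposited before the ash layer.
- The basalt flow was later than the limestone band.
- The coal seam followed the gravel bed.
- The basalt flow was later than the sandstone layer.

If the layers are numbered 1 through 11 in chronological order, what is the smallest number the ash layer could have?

2

The limestone band must come before the ash layer — 1 forced predecessor.
Nothing else is forced ahead of the ash layer, so its earliest slot is position 1 + 1 = 2.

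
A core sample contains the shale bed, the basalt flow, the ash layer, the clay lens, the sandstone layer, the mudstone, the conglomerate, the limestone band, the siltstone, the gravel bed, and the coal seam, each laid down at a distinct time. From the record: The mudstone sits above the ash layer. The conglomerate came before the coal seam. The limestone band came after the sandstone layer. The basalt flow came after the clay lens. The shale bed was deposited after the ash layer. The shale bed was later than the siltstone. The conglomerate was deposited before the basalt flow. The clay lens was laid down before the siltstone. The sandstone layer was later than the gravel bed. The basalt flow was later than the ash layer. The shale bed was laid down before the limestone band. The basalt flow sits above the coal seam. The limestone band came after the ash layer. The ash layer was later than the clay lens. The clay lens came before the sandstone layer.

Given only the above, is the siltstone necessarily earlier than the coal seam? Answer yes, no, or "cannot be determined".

No chain of stated constraints runs from the siltstone to the coal seam, and none runs from the coal seam to the siltstone either.
So the relative order of the siltstone and the coal seam is not fixed by the given facts.

cannot be determined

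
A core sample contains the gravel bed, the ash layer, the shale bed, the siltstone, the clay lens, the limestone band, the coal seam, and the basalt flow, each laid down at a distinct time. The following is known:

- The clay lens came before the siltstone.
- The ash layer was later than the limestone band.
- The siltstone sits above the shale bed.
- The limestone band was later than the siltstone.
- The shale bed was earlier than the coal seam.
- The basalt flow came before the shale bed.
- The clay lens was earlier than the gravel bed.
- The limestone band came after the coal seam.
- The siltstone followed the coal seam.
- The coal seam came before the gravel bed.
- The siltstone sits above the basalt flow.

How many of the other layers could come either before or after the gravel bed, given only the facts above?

Forced before the gravel bed: the basalt flow, the clay lens, the coal seam, and the shale bed.
That leaves the ash layer, the limestone band, and the siltstone with no forced order relative to the gravel bed — 3.

3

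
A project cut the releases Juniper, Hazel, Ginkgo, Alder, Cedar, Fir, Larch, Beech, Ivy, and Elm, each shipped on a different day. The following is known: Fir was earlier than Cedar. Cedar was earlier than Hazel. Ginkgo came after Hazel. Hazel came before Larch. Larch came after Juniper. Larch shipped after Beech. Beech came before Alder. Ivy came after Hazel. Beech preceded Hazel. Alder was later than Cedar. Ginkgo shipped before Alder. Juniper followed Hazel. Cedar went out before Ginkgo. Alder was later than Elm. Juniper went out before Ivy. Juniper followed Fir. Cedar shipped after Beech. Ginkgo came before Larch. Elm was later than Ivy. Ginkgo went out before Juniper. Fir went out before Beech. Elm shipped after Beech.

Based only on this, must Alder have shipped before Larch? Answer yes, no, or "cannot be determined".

No chain of stated constraints runs from Alder to Larch, and none runs from Larch to Alder either.
So the relative order of Alder and Larch is not fixed by the given facts.

cannot be determined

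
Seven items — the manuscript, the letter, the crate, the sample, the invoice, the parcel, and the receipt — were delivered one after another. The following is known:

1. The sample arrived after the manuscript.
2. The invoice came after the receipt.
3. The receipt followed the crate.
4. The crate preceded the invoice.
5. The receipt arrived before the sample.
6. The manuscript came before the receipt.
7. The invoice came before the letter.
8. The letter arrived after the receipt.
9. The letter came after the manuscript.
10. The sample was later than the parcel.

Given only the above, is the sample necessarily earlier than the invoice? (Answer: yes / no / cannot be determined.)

No chain of stated constraints runs from the sample to the invoice, and none runs from the invoice to the sample either.
So the relative order of the sample and the invoice is not fixed by the given facts.

cannot be determined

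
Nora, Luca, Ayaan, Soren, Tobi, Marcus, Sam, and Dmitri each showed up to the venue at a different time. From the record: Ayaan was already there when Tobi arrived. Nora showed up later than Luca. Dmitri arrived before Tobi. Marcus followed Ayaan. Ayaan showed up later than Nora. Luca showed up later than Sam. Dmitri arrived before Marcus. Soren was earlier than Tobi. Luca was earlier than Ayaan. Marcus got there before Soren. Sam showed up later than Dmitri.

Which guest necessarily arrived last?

Every other guest has a chain of constraints placing them before Tobi, so Tobi is last.

Tobi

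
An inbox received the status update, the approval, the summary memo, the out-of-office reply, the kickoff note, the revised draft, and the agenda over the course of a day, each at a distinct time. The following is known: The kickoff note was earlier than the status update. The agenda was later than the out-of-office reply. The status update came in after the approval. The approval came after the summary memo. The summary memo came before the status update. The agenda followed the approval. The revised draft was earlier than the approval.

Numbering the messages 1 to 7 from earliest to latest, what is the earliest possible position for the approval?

The revised draft and the summary memo must both come before the approval — 2 forced predecessors.
Nothing else is forced ahead of the approval, so its earliest slot is position 2 + 1 = 3.

3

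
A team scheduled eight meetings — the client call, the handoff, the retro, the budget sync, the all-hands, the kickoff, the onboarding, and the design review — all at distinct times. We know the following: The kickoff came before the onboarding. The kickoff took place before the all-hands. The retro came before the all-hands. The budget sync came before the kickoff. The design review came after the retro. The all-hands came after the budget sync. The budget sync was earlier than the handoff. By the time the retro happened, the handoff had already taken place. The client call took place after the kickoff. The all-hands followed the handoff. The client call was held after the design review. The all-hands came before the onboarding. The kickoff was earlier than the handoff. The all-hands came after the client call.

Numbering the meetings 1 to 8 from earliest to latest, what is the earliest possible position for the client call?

6

The budget sync, the design review, the handoff, the kickoff, and the retro must all come before the client call — 5 forced predecessors.
Nothing else is forced ahead of the client call, so its earliest slot is position 5 + 1 = 6.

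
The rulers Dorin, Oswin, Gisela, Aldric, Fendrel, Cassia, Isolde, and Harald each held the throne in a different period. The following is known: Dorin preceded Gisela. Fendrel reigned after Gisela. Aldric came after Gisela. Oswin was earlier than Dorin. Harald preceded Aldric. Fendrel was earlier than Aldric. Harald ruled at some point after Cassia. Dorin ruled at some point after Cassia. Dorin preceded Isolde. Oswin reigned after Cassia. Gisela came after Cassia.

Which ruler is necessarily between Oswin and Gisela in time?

Tracing the constraints gives Oswin → Dorin → Gisela, so Dorin sits after Oswin and before Gisela.
No other ruler is forced both after Oswin and before Gisela.

Dorin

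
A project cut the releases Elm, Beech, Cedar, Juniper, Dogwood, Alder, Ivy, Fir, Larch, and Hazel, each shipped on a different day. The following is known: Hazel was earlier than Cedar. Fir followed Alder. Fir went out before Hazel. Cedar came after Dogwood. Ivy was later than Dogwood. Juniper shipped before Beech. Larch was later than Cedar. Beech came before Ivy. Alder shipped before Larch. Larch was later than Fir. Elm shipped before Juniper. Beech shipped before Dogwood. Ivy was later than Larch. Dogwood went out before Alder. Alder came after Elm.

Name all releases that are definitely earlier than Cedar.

Directly stated before Cedar: Dogwood and Hazel.
Alder reaches Cedar via Alder → Fir → Hazel → Cedar.
Beech reaches Cedar via Beech → Dogwood → Cedar.
Elm reaches Cedar via Elm → Alder → Fir → Hazel → Cedar.
Likewise Fir and Juniper each reach Cedar by chaining the stated constraints.
No chain forces Larch (or any of the others) ahead of Cedar.

Alder, Beech, Dogwood, Elm, Fir, Hazel, Juniper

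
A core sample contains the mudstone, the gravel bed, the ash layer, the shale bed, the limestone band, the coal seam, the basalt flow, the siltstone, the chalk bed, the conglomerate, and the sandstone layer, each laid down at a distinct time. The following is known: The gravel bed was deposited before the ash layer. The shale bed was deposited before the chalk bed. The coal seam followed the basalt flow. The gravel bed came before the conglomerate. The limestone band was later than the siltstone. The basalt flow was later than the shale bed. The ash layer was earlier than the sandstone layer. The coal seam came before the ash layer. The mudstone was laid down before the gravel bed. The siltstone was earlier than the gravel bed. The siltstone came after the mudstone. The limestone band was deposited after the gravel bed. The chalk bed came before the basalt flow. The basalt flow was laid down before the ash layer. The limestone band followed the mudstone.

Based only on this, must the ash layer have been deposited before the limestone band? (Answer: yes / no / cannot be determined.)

No chain of stated constraints runs from the ash layer to the limestone band, and none runs from the limestone band to the ash layer either.
So the relative order of the ash layer and the limestone band is not fixed by the given facts.

cannot be determined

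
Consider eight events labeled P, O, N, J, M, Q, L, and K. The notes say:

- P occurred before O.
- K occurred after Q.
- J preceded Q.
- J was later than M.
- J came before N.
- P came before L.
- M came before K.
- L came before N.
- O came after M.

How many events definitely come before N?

Directly stated before N: J and L.
M reaches N via M → J → N.
P reaches N via P → L → N.
No chain forces K (or any of the others) ahead of N.
That's J, L, M, and P — 4 in all.

4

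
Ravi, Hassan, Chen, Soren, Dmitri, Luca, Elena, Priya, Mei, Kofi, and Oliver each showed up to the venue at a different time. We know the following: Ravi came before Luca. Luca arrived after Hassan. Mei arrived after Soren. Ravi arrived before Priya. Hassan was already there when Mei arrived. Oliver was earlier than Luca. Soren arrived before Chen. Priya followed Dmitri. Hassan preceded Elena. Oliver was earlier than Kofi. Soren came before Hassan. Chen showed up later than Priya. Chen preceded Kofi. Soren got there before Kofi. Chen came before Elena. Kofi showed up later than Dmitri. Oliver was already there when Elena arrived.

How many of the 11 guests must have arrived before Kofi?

6

Directly stated before Kofi: Chen, Dmitri, Oliver, and Soren.
Priya reaches Kofi via Priya → Chen → Kofi.
Ravi reaches Kofi via Ravi → Priya → Chen → Kofi.
That's Chen, Dmitri, Oliver, Priya, Ravi, and Soren — 6 in all.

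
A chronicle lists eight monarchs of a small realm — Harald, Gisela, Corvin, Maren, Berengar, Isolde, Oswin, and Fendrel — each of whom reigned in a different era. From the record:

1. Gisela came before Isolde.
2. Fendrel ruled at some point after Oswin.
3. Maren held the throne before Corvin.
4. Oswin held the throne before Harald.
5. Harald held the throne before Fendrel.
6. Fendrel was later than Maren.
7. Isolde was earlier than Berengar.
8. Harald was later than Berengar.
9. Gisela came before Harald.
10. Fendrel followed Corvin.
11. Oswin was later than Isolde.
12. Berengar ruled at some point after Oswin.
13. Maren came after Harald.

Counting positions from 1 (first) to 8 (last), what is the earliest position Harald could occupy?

5

Berengar, Gisela, Isolde, and Oswin must all come before Harald — 4 forced predecessors.
Nothing else is forced ahead of Harald, so their earliest slot is position 4 + 1 = 5.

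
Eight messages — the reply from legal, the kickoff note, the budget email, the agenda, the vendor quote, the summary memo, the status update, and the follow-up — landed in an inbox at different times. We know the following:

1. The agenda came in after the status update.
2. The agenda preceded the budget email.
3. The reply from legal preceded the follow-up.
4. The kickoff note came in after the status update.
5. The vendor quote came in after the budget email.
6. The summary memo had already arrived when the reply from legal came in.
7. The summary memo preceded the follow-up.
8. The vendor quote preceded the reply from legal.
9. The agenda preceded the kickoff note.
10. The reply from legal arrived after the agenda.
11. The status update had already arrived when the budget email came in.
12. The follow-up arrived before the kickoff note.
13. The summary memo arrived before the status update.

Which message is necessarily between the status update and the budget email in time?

the agenda

Tracing the constraints gives the status update → the agenda → the budget email, so the agenda sits after the status update and before the budget email.
No other message is forced both after the status update and before the budget email.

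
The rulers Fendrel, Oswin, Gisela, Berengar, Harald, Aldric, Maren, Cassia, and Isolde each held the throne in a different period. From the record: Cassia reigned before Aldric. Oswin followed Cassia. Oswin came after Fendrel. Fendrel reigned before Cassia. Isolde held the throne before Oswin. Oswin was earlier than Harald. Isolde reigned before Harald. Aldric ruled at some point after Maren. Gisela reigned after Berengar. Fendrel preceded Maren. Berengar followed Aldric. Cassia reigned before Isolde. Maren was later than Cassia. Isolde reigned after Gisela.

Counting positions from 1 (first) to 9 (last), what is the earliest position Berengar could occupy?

5

Aldric, Cassia, Fendrel, and Maren must all come before Berengar — 4 forced predecessors.
Nothing else is forced ahead of Berengar, so their earliest slot is position 4 + 1 = 5.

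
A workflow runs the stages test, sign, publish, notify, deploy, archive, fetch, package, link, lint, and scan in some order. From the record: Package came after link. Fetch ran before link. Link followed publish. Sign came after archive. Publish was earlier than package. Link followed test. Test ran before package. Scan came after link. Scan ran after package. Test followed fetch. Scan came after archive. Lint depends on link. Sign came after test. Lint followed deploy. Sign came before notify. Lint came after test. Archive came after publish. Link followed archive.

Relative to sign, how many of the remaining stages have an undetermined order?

Forced before sign: archive, fetch, publish, and test; forced after sign: notify.
That leaves deploy, link, lint, package, and scan with no forced order relative to sign — 5.

5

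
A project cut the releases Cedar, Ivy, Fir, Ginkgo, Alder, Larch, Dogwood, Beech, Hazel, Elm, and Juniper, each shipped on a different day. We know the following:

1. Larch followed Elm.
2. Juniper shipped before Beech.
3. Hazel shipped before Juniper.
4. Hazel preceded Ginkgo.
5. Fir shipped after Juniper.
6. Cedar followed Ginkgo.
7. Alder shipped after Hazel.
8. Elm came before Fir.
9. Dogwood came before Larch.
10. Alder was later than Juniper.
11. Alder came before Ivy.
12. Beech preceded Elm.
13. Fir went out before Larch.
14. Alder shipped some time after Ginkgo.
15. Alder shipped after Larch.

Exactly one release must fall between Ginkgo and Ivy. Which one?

Tracing the constraints gives Ginkgo → Alder → Ivy, so Alder sits after Ginkgo and before Ivy.
No other release is forced both after Ginkgo and before Ivy.

Alder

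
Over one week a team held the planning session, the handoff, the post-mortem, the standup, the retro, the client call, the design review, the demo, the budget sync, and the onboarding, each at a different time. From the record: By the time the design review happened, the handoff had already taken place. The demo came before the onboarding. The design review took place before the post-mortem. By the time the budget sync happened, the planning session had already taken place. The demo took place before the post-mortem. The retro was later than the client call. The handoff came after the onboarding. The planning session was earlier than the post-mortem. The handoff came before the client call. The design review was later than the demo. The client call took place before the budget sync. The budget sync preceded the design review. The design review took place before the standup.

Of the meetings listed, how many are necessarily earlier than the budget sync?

5

Directly stated before the budget sync: the client call and the planning session.
The demo reaches the budget sync via the demo → the onboarding → the handoff → the client call → the budget sync.
The handoff reaches the budget sync via the handoff → the client call → the budget sync.
The onboarding reaches the budget sync via the onboarding → the handoff → the client call → the budget sync.
That's the client call, the demo, the handoff, the onboarding, and the planning session — 5 in all.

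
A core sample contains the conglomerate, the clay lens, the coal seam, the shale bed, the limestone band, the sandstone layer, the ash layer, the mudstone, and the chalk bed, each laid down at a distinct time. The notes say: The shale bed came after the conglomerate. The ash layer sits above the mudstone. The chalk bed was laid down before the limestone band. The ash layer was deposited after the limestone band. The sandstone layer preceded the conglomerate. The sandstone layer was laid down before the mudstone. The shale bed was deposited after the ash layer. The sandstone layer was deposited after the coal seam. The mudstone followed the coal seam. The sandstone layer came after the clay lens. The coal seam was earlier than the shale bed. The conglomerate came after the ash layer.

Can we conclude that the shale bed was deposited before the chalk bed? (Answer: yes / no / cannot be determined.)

no

Tracing the constraints gives the chalk bed → the limestone band → the ash layer → the shale bed, so the chalk bed must come before the shale bed.
That means the shale bed cannot be before the chalk bed.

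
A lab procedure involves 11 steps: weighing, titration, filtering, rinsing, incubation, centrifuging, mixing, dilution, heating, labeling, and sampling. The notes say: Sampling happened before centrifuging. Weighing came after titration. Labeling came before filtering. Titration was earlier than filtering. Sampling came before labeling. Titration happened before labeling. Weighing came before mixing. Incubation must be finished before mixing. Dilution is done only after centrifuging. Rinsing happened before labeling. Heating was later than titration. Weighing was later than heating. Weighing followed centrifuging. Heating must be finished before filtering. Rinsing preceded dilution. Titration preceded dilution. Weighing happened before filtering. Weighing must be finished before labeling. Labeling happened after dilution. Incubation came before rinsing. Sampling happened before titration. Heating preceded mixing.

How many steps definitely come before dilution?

5

Directly stated before dilution: centrifuging, rinsing, and titration.
Incubation reaches dilution via incubation → rinsing → dilution.
Sampling reaches dilution via sampling → centrifuging → dilution.
That's centrifuging, incubation, rinsing, sampling, and titration — 5 in all.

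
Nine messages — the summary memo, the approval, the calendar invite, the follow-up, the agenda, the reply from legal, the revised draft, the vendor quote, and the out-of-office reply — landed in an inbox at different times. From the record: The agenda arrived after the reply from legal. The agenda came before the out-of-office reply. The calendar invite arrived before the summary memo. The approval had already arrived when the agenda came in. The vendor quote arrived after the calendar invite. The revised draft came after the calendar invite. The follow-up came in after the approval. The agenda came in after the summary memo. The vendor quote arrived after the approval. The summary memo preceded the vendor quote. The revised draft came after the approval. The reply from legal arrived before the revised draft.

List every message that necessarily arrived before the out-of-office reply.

Directly stated before the out-of-office reply: the agenda.
The approval reaches the out-of-office reply via the approval → the agenda → the out-of-office reply.
The calendar invite reaches the out-of-office reply via the calendar invite → the summary memo → the agenda → the out-of-office reply.
The reply from legal reaches the out-of-office reply via the reply from legal → the agenda → the out-of-office reply.
Likewise the summary memo reaches the out-of-office reply by chaining the stated constraints.
No chain forces the follow-up (or any of the others) ahead of the out-of-office reply.

the agenda, the approval, the calendar invite, the reply from legal, the summary memo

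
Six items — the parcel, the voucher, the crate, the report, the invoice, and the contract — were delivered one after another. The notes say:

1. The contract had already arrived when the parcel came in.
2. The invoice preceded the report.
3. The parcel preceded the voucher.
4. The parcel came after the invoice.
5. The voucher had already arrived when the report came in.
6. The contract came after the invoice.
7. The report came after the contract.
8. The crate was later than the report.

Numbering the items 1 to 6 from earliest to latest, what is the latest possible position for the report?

5

The report must come before the crate — 1 item forced after it.
Everything else can be placed before the report in some valid order, so the report can sit as late as position 6 − 1 = 5.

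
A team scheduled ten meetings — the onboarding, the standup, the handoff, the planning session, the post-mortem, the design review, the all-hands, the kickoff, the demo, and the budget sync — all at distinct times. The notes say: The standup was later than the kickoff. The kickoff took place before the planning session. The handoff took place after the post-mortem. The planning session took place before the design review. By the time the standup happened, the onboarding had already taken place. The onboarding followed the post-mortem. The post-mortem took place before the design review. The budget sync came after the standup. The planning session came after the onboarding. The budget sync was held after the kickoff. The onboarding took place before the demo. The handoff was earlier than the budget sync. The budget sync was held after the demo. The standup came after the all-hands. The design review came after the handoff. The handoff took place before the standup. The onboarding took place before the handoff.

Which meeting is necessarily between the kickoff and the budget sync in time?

Tracing the constraints gives the kickoff → the standup → the budget sync, so the standup sits after the kickoff and before the budget sync.
No other meeting is forced both after the kickoff and before the budget sync.

the standup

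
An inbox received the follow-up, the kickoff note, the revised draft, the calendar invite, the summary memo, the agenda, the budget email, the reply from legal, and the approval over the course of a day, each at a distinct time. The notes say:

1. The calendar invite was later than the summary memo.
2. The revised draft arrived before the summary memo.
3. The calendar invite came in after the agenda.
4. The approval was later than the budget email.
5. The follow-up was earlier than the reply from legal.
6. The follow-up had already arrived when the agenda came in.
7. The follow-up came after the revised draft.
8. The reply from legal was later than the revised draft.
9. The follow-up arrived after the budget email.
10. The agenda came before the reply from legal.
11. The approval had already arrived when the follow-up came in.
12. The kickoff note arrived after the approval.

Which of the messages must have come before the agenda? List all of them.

Directly stated before the agenda: the follow-up.
The approval reaches the agenda via the approval → the follow-up → the agenda.
The budget email reaches the agenda via the budget email → the follow-up → the agenda.
The revised draft reaches the agenda via the revised draft → the follow-up → the agenda.

the approval, the budget email, the follow-up, the revised draft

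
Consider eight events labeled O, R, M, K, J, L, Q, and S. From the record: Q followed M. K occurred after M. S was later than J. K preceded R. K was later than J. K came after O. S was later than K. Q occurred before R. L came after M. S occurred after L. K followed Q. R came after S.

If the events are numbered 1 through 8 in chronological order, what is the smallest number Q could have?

2

M must come before Q — 1 forced predecessor.
Nothing else is forced ahead of Q, so its earliest slot is position 1 + 1 = 2.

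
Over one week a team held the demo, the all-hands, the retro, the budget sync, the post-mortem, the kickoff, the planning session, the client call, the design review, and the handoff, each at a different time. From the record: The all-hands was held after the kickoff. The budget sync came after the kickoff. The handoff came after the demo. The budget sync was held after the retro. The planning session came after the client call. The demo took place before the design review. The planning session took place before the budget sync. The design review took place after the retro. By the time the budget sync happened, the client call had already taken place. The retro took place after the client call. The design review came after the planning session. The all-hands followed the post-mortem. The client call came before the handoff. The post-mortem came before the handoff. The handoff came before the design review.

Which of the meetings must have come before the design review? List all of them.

the client call, the demo, the handoff, the planning session, the post-mortem, the retro

Directly stated before the design review: the demo, the handoff, the planning session, and the retro.
The client call reaches the design review via the client call → the planning session → the design review.
The post-mortem reaches the design review via the post-mortem → the handoff → the design review.
No chain forces the budget sync (or any of the others) ahead of the design review.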